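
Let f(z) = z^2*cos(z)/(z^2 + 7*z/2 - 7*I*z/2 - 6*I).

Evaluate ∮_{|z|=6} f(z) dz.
By the residue theorem, ∮_C f(z) dz = 2πi · (sum of the residues of f at the poles inside |z| = 6).

The denominator factors as (z + 2 - 2*I)*(z + 3/2 - 3*I/2), so the singularities of f are simple poles at z = -2 + 2*I, z = -3/2 + 3*I/2.
  |-2 + 2*I|² = 8 < 36 = 6², so this pole is inside the contour.
  |-3/2 + 3*I/2|² = 9/2 < 36 = 6², so this pole is inside the contour.

With P(z) = z^2*cos(z) and Q(z) = z^2 + 7*z/2 - 7*I*z/2 - 6*I, each pole is simple, so Res(f, z₀) = P(z₀)/Q'(z₀) with Q'(z) = 2*z + 7/2 - 7*I/2.
  Res(f, -2 + 2*I) = P(-2 + 2*I)/Q'(-2 + 2*I) = (-8*I*cos(2 - 2*I))/(-1/2 + I/2) = (-8 + 8*I)*cos(2 - 2*I)
  Res(f, -3/2 + 3*I/2) = P(-3/2 + 3*I/2)/Q'(-3/2 + 3*I/2) = (-9*I*cos(3/2 - 3*I/2)/2)/(1/2 - I/2) = (9/2 - 9*I/2)*cos(3/2 - 3*I/2)

Sum of residues inside C: (-8 + 8*I)*cos(2 - 2*I) + (9/2 - 9*I/2)*cos(3/2 - 3*I/2)
∮_C f(z) dz = 2πi · ((-8 + 8*I)*cos(2 - 2*I) + (9/2 - 9*I/2)*cos(3/2 - 3*I/2)) = pi*(-16 - 16*I)*cos(2 - 2*I) + pi*(9 + 9*I)*cos(3/2 - 3*I/2)

Final answer: pi*(-16 - 16*I)*cos(2 - 2*I) + pi*(9 + 9*I)*cos(3/2 - 3*I/2)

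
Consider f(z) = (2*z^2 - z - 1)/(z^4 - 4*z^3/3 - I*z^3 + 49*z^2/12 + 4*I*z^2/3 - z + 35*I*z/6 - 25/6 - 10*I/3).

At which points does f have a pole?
The singularities of f are the zeros of the denominator. Factoring,
  z^4 - 4*z^3/3 - I*z^3 + 49*z^2/12 + 4*I*z^2/3 - z + 35*I*z/6 - 25/6 - 10*I/3 = (z - 1/3 - 3*I)*(z - 1 + I/2)*(z - 1 + I)*(z + 1 + I/2)
so the candidates are z = 1/3 + 3*I, z = 1 - I/2, z = 1 - I, z = -1 - I/2.

Check the numerator P(z) = 2*z^2 - z - 1 at each one:
  P(1/3 + 3*I) = -172/9 + I ≠ 0, so z = 1/3 + 3*I is a (simple) pole.
  P(1 - I/2) = -1/2 - 3*I/2 ≠ 0, so z = 1 - I/2 is a (simple) pole.
  P(1 - I) = -2 - 3*I ≠ 0, so z = 1 - I is a (simple) pole.
  P(-1 - I/2) = 3/2 + 5*I/2 ≠ 0, so z = -1 - I/2 is a (simple) pole.

Poles of f: {-1 - I/2, 1/3 + 3*I, 1 - I, 1 - I/2}

Final answer: {-1 - I/2, 1/3 + 3*I, 1 - I, 1 - I/2}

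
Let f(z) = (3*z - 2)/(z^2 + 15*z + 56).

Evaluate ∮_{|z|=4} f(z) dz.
By the residue theorem, ∮_C f(z) dz = 2πi · (sum of the residues of f at the poles inside |z| = 4).

The denominator factors as (z + 8)*(z + 7), so the singularities of f are simple poles at z = -8, z = -7.
  |-8|² = 64 > 16 = 4², so this pole is outside the contour.
  |-7|² = 49 > 16 = 4², so this pole is outside the contour.

No pole lies inside the contour, so f is analytic on and inside C and the integral is 0 (Cauchy's theorem).

Final answer: 0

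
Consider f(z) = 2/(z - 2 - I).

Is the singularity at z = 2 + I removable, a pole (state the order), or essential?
Write f(z) = g(z)/(z - 2 - I) with g(z) = 2.
g is entire and g(2 + I) = 2 ≠ 0, so no factor of (z - 2 - I) cancels: the Laurent expansion of f about z = 2 + I starts at the power -1, i.e. lim_{z→z₀} (z - z₀) f(z) = 2 is finite and nonzero.
So z = 2 + I is a pole of order 1.

Final answer: pole of order 1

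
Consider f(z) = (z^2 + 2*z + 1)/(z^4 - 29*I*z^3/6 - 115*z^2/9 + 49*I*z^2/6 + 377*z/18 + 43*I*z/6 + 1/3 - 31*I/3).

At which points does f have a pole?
The singularities of f are the zeros of the denominator. Factoring,
  z^4 - 29*I*z^3/6 - 115*z^2/9 + 49*I*z^2/6 + 377*z/18 + 43*I*z/6 + 1/3 - 31*I/3 = (z - 2*I/3)*(z - 2 + I/3)*(z + 3 - 3*I)*(z - 1 - 3*I/2)
so the candidates are z = 2*I/3, z = 2 - I/3, z = -3 + 3*I, z = 1 + 3*I/2.

Check the numerator P(z) = z^2 + 2*z + 1 at each one:
  P(2*I/3) = 5/9 + 4*I/3 ≠ 0, so z = 2*I/3 is a (simple) pole.
  P(2 - I/3) = 80/9 - 2*I ≠ 0, so z = 2 - I/3 is a (simple) pole.
  P(-3 + 3*I) = -5 - 12*I ≠ 0, so z = -3 + 3*I is a (simple) pole.
  P(1 + 3*I/2) = 7/4 + 6*I ≠ 0, so z = 1 + 3*I/2 is a (simple) pole.

Poles of f: {-3 + 3*I, 2*I/3, 1 + 3*I/2, 2 - I/3}

Final answer: {-3 + 3*I, 2*I/3, 1 + 3*I/2, 2 - I/3}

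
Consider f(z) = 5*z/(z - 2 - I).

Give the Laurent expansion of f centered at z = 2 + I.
(10 + 5*I)/(z - 2 - I) + 5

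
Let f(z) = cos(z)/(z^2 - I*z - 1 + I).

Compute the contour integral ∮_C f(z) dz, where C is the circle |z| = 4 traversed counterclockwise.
By the residue theorem, ∮_C f(z) dz = 2πi · (sum of the residues of f at the poles inside |z| = 4).

The denominator factors as (z + 1 - I)*(z - 1), so the singularities of f are simple poles at z = -1 + I, z = 1.
  |-1 + I|² = 2 < 16 = 4², so this pole is inside the contour.
  |1|² = 1 < 16 = 4², so this pole is inside the contour.

With P(z) = cos(z) and Q(z) = z^2 - I*z - 1 + I, each pole is simple, so Res(f, z₀) = P(z₀)/Q'(z₀) with Q'(z) = 2*z - I.
  Res(f, -1 + I) = P(-1 + I)/Q'(-1 + I) = (cos(1 - I))/(-2 + I) = (-2/5 - I/5)*cos(1 - I)
  Res(f, 1) = P(1)/Q'(1) = (cos(1))/(2 - I) = (2/5 + I/5)*cos(1)

Sum of residues inside C: (-2/5 - I/5)*cos(1 - I) + (2/5 + I/5)*cos(1)
∮_C f(z) dz = 2πi · ((-2/5 - I/5)*cos(1 - I) + (2/5 + I/5)*cos(1)) = pi*(2/5 - 4*I/5)*cos(1 - I) + pi*(-2/5 + 4*I/5)*cos(1)

Final answer: pi*(2/5 - 4*I/5)*cos(1 - I) + pi*(-2/5 + 4*I/5)*cos(1)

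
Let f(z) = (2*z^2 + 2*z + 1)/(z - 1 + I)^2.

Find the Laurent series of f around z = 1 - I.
(3 - 6*I)/(z - 1 + I)^2 + (6 - 4*I)/(z - 1 + I) + 2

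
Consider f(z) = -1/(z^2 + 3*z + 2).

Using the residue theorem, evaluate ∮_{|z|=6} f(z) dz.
0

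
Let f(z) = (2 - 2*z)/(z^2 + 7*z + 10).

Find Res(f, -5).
-4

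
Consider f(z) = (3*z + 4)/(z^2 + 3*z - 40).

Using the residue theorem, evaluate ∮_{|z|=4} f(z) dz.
By the residue theorem, ∮_C f(z) dz = 2πi · (sum of the residues of f at the poles inside |z| = 4).

The denominator factors as (z - 5)*(z + 8), so the singularities of f are simple poles at z = 5, z = -8.
  |5|² = 25 > 16 = 4², so this pole is outside the contour.
  |-8|² = 64 > 16 = 4², so this pole is outside the contour.

No pole lies inside the contour, so f is analytic on and inside C and the integral is 0 (Cauchy's theorem).

Final answer: 0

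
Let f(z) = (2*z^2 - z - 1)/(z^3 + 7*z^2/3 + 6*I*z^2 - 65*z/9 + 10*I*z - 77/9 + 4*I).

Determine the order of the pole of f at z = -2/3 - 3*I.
Factor the denominator:
  z^3 + 7*z^2/3 + 6*I*z^2 - 65*z/9 + 10*I*z - 77/9 + 4*I = (z + 2/3 + 3*I)^2*(z + 1)

The numerator P(z) = 2*z^2 - z - 1 has P(-2/3 - 3*I) = -157/9 + 11*I ≠ 0, so no factor of (z + 2/3 + 3*I) cancels.
Near z = -2/3 - 3*I we can therefore write f(z) = g(z)/(z + 2/3 + 3*I)^2 with g analytic at -2/3 - 3*I and g(-2/3 - 3*I) ≠ 0 (g is the numerator divided by the remaining denominator factors).

Hence z = -2/3 - 3*I is a pole of order 2.

Final answer: 2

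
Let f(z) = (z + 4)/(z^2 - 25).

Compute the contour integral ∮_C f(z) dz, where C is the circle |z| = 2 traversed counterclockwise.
By the residue theorem, ∮_C f(z) dz = 2πi · (sum of the residues of f at the poles inside |z| = 2).

The denominator factors as (z - 5)*(z + 5), so the singularities of f are simple poles at z = 5, z = -5.
  |5|² = 25 > 4 = 2², so this pole is outside the contour.
  |-5|² = 25 > 4 = 2², so this pole is outside the contour.

No pole lies inside the contour, so f is analytic on and inside C and the integral is 0 (Cauchy's theorem).

Final answer: 0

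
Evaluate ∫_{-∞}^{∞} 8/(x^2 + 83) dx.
Let f(z) = 8/(z^2 + 83). The denominator has no real zeros and deg Q - deg P = 2 ≥ 2, so the integral of f over the upper semicircle |z| = R tends to 0 as R → ∞. Closing the contour in the upper half-plane,
  ∫_{-∞}^{∞} f(x) dx = 2πi · Σ Res(f, z_k)  over the poles with Im z_k > 0.

Zeros of the denominator: z^2 + 83 = 0 gives z = ±sqrt(83)*I.
Upper half-plane: z = sqrt(83)*I (simple).

Each pole is a simple zero of Q(z) = z^2 + 83, so Res(f, z₀) = P(z₀)/Q'(z₀) with P(z) = 8, Q'(z) = 2*z:
  Res(f, sqrt(83)*I) = (8)/(2*sqrt(83)*I) = -4*sqrt(83)*I/83

∫_{-∞}^{∞} f(x) dx = 2πi · (-4*sqrt(83)*I/83) = 8*sqrt(83)*pi/83

Final answer: 8*sqrt(83)*pi/83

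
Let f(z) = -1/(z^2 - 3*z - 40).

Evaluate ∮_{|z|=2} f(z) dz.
0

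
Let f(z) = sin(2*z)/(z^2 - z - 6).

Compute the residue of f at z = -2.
Write f(z) = P(z)/Q(z) with P(z) = sin(2*z) and Q(z) = z^2 - z - 6.
The denominator factors as Q(z) = (z + 2)*(z - 3), so z = -2 is a simple zero of Q and P is analytic there; z = -2 is therefore a simple pole and
  Res(f, z₀) = P(z₀)/Q'(z₀).

Q'(z) = 2*z - 1, so Q'(-2) = -5.
P(-2) = -sin(4).

Res(f, -2) = (-sin(4))/(-5) = sin(4)/5

Final answer: sin(4)/5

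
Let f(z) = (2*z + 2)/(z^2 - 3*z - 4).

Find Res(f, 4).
Write f(z) = P(z)/Q(z) with P(z) = 2*z + 2 and Q(z) = z^2 - 3*z - 4.
The denominator factors as Q(z) = (z + 1)*(z - 4), so z = 4 is a simple zero of Q and P is analytic there; z = 4 is therefore a simple pole and
  Res(f, z₀) = P(z₀)/Q'(z₀).

Q'(z) = 2*z - 3, so Q'(4) = 5.
P(4) = 10.

Res(f, 4) = (10)/(5) = 2

Final answer: 2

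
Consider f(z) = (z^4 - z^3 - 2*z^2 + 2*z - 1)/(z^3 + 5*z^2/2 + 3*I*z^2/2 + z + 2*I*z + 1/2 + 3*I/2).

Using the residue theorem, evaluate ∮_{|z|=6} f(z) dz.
pi*(-14 + 7*I)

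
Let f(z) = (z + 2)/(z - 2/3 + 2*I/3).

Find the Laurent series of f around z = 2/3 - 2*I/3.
(8/3 - 2*I/3)/(z - 2/3 + 2*I/3) + 1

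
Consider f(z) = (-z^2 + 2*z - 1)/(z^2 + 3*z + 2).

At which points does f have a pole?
The singularities of f are the zeros of the denominator. Factoring,
  z^2 + 3*z + 2 = (z + 1)*(z + 2)
so the candidates are z = -1, z = -2.

Check the numerator P(z) = -z^2 + 2*z - 1 at each one:
  P(-1) = -4 ≠ 0, so z = -1 is a (simple) pole.
  P(-2) = -9 ≠ 0, so z = -2 is a (simple) pole.

Poles of f: {-2, -1}

Final answer: {-2, -1}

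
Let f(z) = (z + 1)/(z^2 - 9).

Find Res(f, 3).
2/3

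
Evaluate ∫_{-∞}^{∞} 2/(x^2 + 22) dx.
sqrt(22)*pi/11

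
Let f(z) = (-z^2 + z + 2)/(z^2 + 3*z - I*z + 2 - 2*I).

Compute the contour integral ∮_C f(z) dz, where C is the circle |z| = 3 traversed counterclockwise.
By the residue theorem, ∮_C f(z) dz = 2πi · (sum of the residues of f at the poles inside |z| = 3).

The denominator factors as (z + 1 - I)*(z + 2), so the singularities of f are simple poles at z = -1 + I, z = -2.
  |-1 + I|² = 2 < 9 = 3², so this pole is inside the contour.
  |-2|² = 4 < 9 = 3², so this pole is inside the contour.

With P(z) = -z^2 + z + 2 and Q(z) = z^2 + 3*z - I*z + 2 - 2*I, each pole is simple, so Res(f, z₀) = P(z₀)/Q'(z₀) with Q'(z) = 2*z + 3 - I.
  Res(f, -1 + I) = P(-1 + I)/Q'(-1 + I) = (1 + 3*I)/(1 + I) = 2 + I
  Res(f, -2) = P(-2)/Q'(-2) = (-4)/(-1 - I) = 2 - 2*I

Sum of residues inside C: 4 - I
∮_C f(z) dz = 2πi · (4 - I) = pi*(2 + 8*I)

Final answer: pi*(2 + 8*I)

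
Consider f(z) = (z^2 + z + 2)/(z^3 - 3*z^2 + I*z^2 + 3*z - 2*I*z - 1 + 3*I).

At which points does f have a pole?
The singularities of f are the zeros of the denominator. Factoring,
  z^3 - 3*z^2 + I*z^2 + 3*z - 2*I*z - 1 + 3*I = (z - 2 + I)*(z + I)*(z - 1 - I)
so the candidates are z = 2 - I, z = -I, z = 1 + I.

Check the numerator P(z) = z^2 + z + 2 at each one:
  P(2 - I) = 7 - 5*I ≠ 0, so z = 2 - I is a (simple) pole.
  P(-I) = 1 - I ≠ 0, so z = -I is a (simple) pole.
  P(1 + I) = 3 + 3*I ≠ 0, so z = 1 + I is a (simple) pole.

Poles of f: {-I, 1 + I, 2 - I}

Final answer: {-I, 1 + I, 2 - I}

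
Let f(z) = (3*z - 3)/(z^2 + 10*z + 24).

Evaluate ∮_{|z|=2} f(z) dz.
0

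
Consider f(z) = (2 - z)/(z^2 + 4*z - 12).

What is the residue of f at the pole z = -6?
Write f(z) = P(z)/Q(z) with P(z) = 2 - z and Q(z) = z^2 + 4*z - 12.
The denominator factors as Q(z) = (z + 6)*(z - 2), so z = -6 is a simple zero of Q and P is analytic there; z = -6 is therefore a simple pole and
  Res(f, z₀) = P(z₀)/Q'(z₀).

Q'(z) = 2*z + 4, so Q'(-6) = -8.
P(-6) = 8.

Res(f, -6) = (8)/(-8) = -1

Final answer: -1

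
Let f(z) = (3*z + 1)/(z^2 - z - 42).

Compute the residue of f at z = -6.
Write f(z) = P(z)/Q(z) with P(z) = 3*z + 1 and Q(z) = z^2 - z - 42.
The denominator factors as Q(z) = (z + 6)*(z - 7), so z = -6 is a simple zero of Q and P is analytic there; z = -6 is therefore a simple pole and
  Res(f, z₀) = P(z₀)/Q'(z₀).

Q'(z) = 2*z - 1, so Q'(-6) = -13.
P(-6) = -17.

Res(f, -6) = (-17)/(-13) = 17/13

Final answer: 17/13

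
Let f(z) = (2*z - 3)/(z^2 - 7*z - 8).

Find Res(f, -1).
Write f(z) = P(z)/Q(z) with P(z) = 2*z - 3 and Q(z) = z^2 - 7*z - 8.
The denominator factors as Q(z) = (z + 1)*(z - 8), so z = -1 is a simple zero of Q and P is analytic there; z = -1 is therefore a simple pole and
  Res(f, z₀) = P(z₀)/Q'(z₀).

Q'(z) = 2*z - 7, so Q'(-1) = -9.
P(-1) = -5.

Res(f, -1) = (-5)/(-9) = 5/9

Final answer: 5/9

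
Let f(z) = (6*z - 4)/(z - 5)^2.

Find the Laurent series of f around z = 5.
Put w = z - (5), i.e. z = w + 5. The denominator is w^2, so it suffices to rewrite the numerator in powers of w.

P(z) = 6*z - 4
P(w + 5) = 26 + 6*w

Dividing each term by w^2:
  f = 26/w^2 + 6/w

Substituting back w = z - 5:
  f(z) = 26/(z - 5)^2 + 6/(z - 5)

The series is finite because the numerator is a polynomial; the negative powers form the principal part, and the coefficient of 1/(z - 5) gives Res(f, 5) = 6.

Final answer: 26/(z - 5)^2 + 6/(z - 5)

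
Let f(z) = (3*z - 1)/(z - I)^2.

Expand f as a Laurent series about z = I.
(-1 + 3*I)/(z - I)^2 + 3/(z - I)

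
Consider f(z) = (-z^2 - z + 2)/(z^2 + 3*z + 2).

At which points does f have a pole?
{-1}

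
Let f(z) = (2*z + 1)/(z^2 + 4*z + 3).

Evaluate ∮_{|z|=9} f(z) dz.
By the residue theorem, ∮_C f(z) dz = 2πi · (sum of the residues of f at the poles inside |z| = 9).

The denominator factors as (z + 1)*(z + 3), so the singularities of f are simple poles at z = -1, z = -3.
  |-1|² = 1 < 81 = 9², so this pole is inside the contour.
  |-3|² = 9 < 81 = 9², so this pole is inside the contour.

With P(z) = 2*z + 1 and Q(z) = z^2 + 4*z + 3, each pole is simple, so Res(f, z₀) = P(z₀)/Q'(z₀) with Q'(z) = 2*z + 4.
  Res(f, -1) = P(-1)/Q'(-1) = (-1)/(2) = -1/2
  Res(f, -3) = P(-3)/Q'(-3) = (-5)/(-2) = 5/2

Sum of residues inside C: 2
∮_C f(z) dz = 2πi · (2) = 4*I*pi

Final answer: 4*I*pi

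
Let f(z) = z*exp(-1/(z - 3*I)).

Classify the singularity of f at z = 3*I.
Let u = z - 3*I. Then
  e^(-1/u) = Σ_{k≥0} (-1)^k/(k!·u^k) = 1 - 1/u + 1/(2*u^2) - 1/(6*u^3) + ...
which has infinitely many negative powers of u, so exp(-1/(z - 3*I)) has an essential singularity at z = 3*I.
The extra factor z is a nonzero polynomial; if the product had at most a pole at z = 3*I, dividing by that polynomial would leave exp(-1/(z - 3*I)) with at most a pole too — contradiction. (Equivalently, the product's Laurent series still has infinitely many negative powers.)
So the singularity is essential.

Final answer: essential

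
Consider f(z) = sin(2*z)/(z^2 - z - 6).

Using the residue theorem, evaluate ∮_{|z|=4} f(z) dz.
2*I*pi*sin(4)/5 + 2*I*pi*sin(6)/5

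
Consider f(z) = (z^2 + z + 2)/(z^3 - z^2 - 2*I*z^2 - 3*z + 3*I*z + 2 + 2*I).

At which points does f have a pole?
The singularities of f are the zeros of the denominator. Factoring,
  z^3 - z^2 - 2*I*z^2 - 3*z + 3*I*z + 2 + 2*I = (z - 2)*(z + 1 - I)*(z - I)
so the candidates are z = 2, z = -1 + I, z = I.

Check the numerator P(z) = z^2 + z + 2 at each one:
  P(2) = 8 ≠ 0, so z = 2 is a (simple) pole.
  P(-1 + I) = 1 - I ≠ 0, so z = -1 + I is a (simple) pole.
  P(I) = 1 + I ≠ 0, so z = I is a (simple) pole.

Poles of f: {-1 + I, I, 2}

Final answer: {-1 + I, I, 2}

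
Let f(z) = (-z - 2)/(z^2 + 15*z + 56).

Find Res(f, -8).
Write f(z) = P(z)/Q(z) with P(z) = -z - 2 and Q(z) = z^2 + 15*z + 56.
The denominator factors as Q(z) = (z + 8)*(z + 7), so z = -8 is a simple zero of Q and P is analytic there; z = -8 is therefore a simple pole and
  Res(f, z₀) = P(z₀)/Q'(z₀).

Q'(z) = 2*z + 15, so Q'(-8) = -1.
P(-8) = 6.

Res(f, -8) = (6)/(-1) = -6

Final answer: -6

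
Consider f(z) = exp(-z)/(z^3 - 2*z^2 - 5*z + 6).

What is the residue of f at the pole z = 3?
Write f(z) = P(z)/Q(z) with P(z) = exp(-z) and Q(z) = z^3 - 2*z^2 - 5*z + 6.
The denominator factors as Q(z) = (z + 2)*(z - 1)*(z - 3), so z = 3 is a simple zero of Q and P is analytic there; z = 3 is therefore a simple pole and
  Res(f, z₀) = P(z₀)/Q'(z₀).

Q'(z) = 3*z^2 - 4*z - 5, so Q'(3) = 10.
P(3) = exp(-3).

Res(f, 3) = (exp(-3))/(10) = exp(-3)/10

Final answer: exp(-3)/10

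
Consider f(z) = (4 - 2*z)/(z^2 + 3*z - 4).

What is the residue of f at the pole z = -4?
-12/5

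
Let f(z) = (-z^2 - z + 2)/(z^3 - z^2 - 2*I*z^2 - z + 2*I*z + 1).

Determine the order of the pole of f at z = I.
Factor the denominator:
  z^3 - z^2 - 2*I*z^2 - z + 2*I*z + 1 = (z - I)^2*(z - 1)

The numerator P(z) = -z^2 - z + 2 has P(I) = 3 - I ≠ 0, so no factor of (z - I) cancels.
Near z = I we can therefore write f(z) = g(z)/(z - I)^2 with g analytic at I and g(I) ≠ 0 (g is the numerator divided by the remaining denominator factors).

Hence z = I is a pole of order 2.

Final answer: 2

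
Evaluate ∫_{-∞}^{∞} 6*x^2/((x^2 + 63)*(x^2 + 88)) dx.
Let f(z) = 6*z^2/((z^2 + 63)*(z^2 + 88)). The denominator has no real zeros and deg Q - deg P = 2 ≥ 2, so the integral of f over the upper semicircle |z| = R tends to 0 as R → ∞. Closing the contour in the upper half-plane,
  ∫_{-∞}^{∞} f(x) dx = 2πi · Σ Res(f, z_k)  over the poles with Im z_k > 0.

Zeros of the denominator: z^2 + 63 = 0 gives z = ±3*sqrt(7)*I; z^2 + 88 = 0 gives z = ±2*sqrt(22)*I.
Upper half-plane: z = 2*sqrt(22)*I, z = 3*sqrt(7)*I (simple).

Each pole is a simple zero of Q(z) = z^4 + 151*z^2 + 5544, so Res(f, z₀) = P(z₀)/Q'(z₀) with P(z) = 6*z^2, Q'(z) = 4*z^3 + 302*z:
  Res(f, 2*sqrt(22)*I) = (-528)/(-100*sqrt(22)*I) = -6*sqrt(22)*I/25
  Res(f, 3*sqrt(7)*I) = (-378)/(150*sqrt(7)*I) = 9*sqrt(7)*I/25

Sum of residues: 3*I*(-2*sqrt(22) + 3*sqrt(7))/25
∫_{-∞}^{∞} f(x) dx = 2πi · (3*I*(-2*sqrt(22) + 3*sqrt(7))/25) = 6*pi*(-3*sqrt(7) + 2*sqrt(22))/25

Final answer: 6*pi*(-3*sqrt(7) + 2*sqrt(22))/25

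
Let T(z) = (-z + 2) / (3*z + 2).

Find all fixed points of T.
T(z) = z means -z + 2 = z*(3*z + 2), i.e.
  3*z^2 + 3*z - 2 = 0.
Discriminant: (3)^2 - 4*(3)*(-2) = 33, so the roots are real.
  z = (-3 ± sqrt(33))/(2*(3))
Fixed points: {-sqrt(33)/6 - 1/2, -1/2 + sqrt(33)/6}

Final answer: {-sqrt(33)/6 - 1/2, -1/2 + sqrt(33)/6}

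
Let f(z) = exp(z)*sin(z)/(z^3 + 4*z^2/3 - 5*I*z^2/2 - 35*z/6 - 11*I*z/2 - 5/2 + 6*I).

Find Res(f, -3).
Write f(z) = P(z)/Q(z) with P(z) = exp(z)*sin(z) and Q(z) = z^3 + 4*z^2/3 - 5*I*z^2/2 - 35*z/6 - 11*I*z/2 - 5/2 + 6*I.
The denominator factors as Q(z) = (z - 1 - 3*I/2)*(z - 2/3 - I)*(z + 3), so z = -3 is a simple zero of Q and P is analytic there; z = -3 is therefore a simple pole and
  Res(f, z₀) = P(z₀)/Q'(z₀).

Q'(z) = 3*z^2 + 8*z/3 - 5*I*z - 35/6 - 11*I/2, so Q'(-3) = 79/6 + 19*I/2.
P(-3) = -exp(-3)*sin(3).

Res(f, -3) = (-exp(-3)*sin(3))/(79/6 + 19*I/2) = (-237/4745 + 171*I/4745)*exp(-3)*sin(3)

Final answer: (-237/4745 + 171*I/4745)*exp(-3)*sin(3)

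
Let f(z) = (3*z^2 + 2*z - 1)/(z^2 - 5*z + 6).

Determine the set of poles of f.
{2, 3}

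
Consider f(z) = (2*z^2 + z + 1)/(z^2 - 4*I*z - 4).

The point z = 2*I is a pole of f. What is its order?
Factor the denominator:
  z^2 - 4*I*z - 4 = (z - 2*I)^2

The numerator P(z) = 2*z^2 + z + 1 has P(2*I) = -7 + 2*I ≠ 0, so no factor of (z - 2*I) cancels.
Near z = 2*I we can therefore write f(z) = g(z)/(z - 2*I)^2 with g analytic at 2*I and g(2*I) ≠ 0 (g is just the numerator).

Hence z = 2*I is a pole of order 2.

Final answer: 2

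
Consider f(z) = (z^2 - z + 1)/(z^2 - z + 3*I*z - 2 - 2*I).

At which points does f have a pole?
The singularities of f are the zeros of the denominator. Factoring,
  z^2 - z + 3*I*z - 2 - 2*I = (z - 1 + I)*(z + 2*I)
so the candidates are z = 1 - I, z = -2*I.

Check the numerator P(z) = z^2 - z + 1 at each one:
  P(1 - I) = -I ≠ 0, so z = 1 - I is a (simple) pole.
  P(-2*I) = -3 + 2*I ≠ 0, so z = -2*I is a (simple) pole.

Poles of f: {-2*I, 1 - I}

Final answer: {-2*I, 1 - I}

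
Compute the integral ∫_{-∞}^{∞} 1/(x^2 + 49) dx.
Let f(z) = 1/(z^2 + 49). The denominator has no real zeros and deg Q - deg P = 2 ≥ 2, so the integral of f over the upper semicircle |z| = R tends to 0 as R → ∞. Closing the contour in the upper half-plane,
  ∫_{-∞}^{∞} f(x) dx = 2πi · Σ Res(f, z_k)  over the poles with Im z_k > 0.

Zeros of the denominator: z^2 + 49 = 0 gives z = ±7*I.
Upper half-plane: z = 7*I (simple).

Each pole is a simple zero of Q(z) = z^2 + 49, so Res(f, z₀) = P(z₀)/Q'(z₀) with P(z) = 1, Q'(z) = 2*z:
  Res(f, 7*I) = (1)/(14*I) = -I/14

∫_{-∞}^{∞} f(x) dx = 2πi · (-I/14) = pi/7

Final answer: pi/7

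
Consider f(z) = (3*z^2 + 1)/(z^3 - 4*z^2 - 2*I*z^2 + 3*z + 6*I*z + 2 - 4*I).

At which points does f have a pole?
{I, 2, 2 + I}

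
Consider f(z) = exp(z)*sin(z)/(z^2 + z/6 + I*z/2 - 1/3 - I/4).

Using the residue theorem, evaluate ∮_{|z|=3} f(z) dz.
By the residue theorem, ∮_C f(z) dz = 2πi · (sum of the residues of f at the poles inside |z| = 3).

The denominator factors as (z + 2/3 + I/2)*(z - 1/2), so the singularities of f are simple poles at z = -2/3 - I/2, z = 1/2.
  |-2/3 - I/2|² = 25/36 < 9 = 3², so this pole is inside the contour.
  |1/2|² = 1/4 < 9 = 3², so this pole is inside the contour.

With P(z) = exp(z)*sin(z) and Q(z) = z^2 + z/6 + I*z/2 - 1/3 - I/4, each pole is simple, so Res(f, z₀) = P(z₀)/Q'(z₀) with Q'(z) = 2*z + 1/6 + I/2.
  Res(f, -2/3 - I/2) = P(-2/3 - I/2)/Q'(-2/3 - I/2) = (-exp(-2/3 - I/2)*sin(2/3 + I/2))/(-7/6 - I/2) = (21/29 - 9*I/29)*exp(-2/3 - I/2)*sin(2/3 + I/2)
  Res(f, 1/2) = P(1/2)/Q'(1/2) = (exp(1/2)*sin(1/2))/(7/6 + I/2) = (21/29 - 9*I/29)*exp(1/2)*sin(1/2)

Sum of residues inside C: (21/29 - 9*I/29)*exp(1/2)*sin(1/2) + (21/29 - 9*I/29)*exp(-2/3 - I/2)*sin(2/3 + I/2)
∮_C f(z) dz = 2πi · ((21/29 - 9*I/29)*exp(1/2)*sin(1/2) + (21/29 - 9*I/29)*exp(-2/3 - I/2)*sin(2/3 + I/2)) = pi*(18/29 + 42*I/29)*exp(-2/3 - I/2)*sin(2/3 + I/2) + pi*(18/29 + 42*I/29)*exp(1/2)*sin(1/2)

Final answer: pi*(18/29 + 42*I/29)*exp(-2/3 - I/2)*sin(2/3 + I/2) + pi*(18/29 + 42*I/29)*exp(1/2)*sin(1/2)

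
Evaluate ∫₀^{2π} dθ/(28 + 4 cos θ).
Let J = ∫₀^{2π} dθ/(28 + 4 cos θ).
Put z = e^{iθ}: then cos θ = (z + 1/z)/2, dθ = dz/(iz), and z runs once counterclockwise around |z| = 1:
  J = ∮_{|z|=1} 1/(28 + 4*(z + 1/z)/2) · dz/(iz) = (2/i) ∮_{|z|=1} dz/(4*z^2 + 56*z + 4).
The roots of 4*z^2 + 56*z + 4 are z = (-28 ± sqrt(28^2 - 4^2))/4, with sqrt(768) = 16*sqrt(3); their product is 1, so only z₊ = -7 + 4*sqrt(3) lies inside the unit circle (z₋ = -7 - 4*sqrt(3) lies outside).
z₊ is a simple zero of q(z) = 4*z^2 + 56*z + 4, so Res(1/q, z₊) = 1/q'(z₊) with q'(z) = 8*z + 56; and q'(z₊) = 4*(z₊ - z₋) = 32*sqrt(3).
Therefore J = (2/i) · 2πi · 1/(32*sqrt(3)) = 2*pi/(16*sqrt(3)) = sqrt(3)*pi/24

Final answer: sqrt(3)*pi/24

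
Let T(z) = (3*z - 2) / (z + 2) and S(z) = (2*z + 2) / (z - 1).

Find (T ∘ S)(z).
(T ∘ S)(z) = T(S(z)) = ((3)*S(z) + (-2))/((1)*S(z) + (2)). Multiply numerator and denominator by z - 1:
  numerator:   (3)*(2*z + 2) + (-2)*(z - 1) = 4*z + 8
  denominator: (1)*(2*z + 2) + (2)*(z - 1) = 4*z
(T ∘ S)(z) = (4*z + 8)/(4*z) = (z + 2)/(z)

Final answer: (z + 2)/(z)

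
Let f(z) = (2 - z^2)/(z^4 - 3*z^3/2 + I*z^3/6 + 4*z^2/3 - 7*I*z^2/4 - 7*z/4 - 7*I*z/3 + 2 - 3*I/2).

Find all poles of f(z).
{-1/2 + I, -3*I/2, -2*I/3, 2 + I}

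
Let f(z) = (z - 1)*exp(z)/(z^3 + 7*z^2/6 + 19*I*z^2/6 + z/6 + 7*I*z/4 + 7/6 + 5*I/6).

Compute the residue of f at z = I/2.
Write f(z) = P(z)/Q(z) with P(z) = (z - 1)*exp(z) and Q(z) = z^3 + 7*z^2/6 + 19*I*z^2/6 + z/6 + 7*I*z/4 + 7/6 + 5*I/6.
The denominator factors as Q(z) = (z - I/2)*(z + 1/2 + 3*I)*(z + 2/3 + 2*I/3), so z = I/2 is a simple zero of Q and P is analytic there; z = I/2 is therefore a simple pole and
  Res(f, z₀) = P(z₀)/Q'(z₀).

Q'(z) = 3*z^2 + 7*z/3 + 19*I*z/3 + 1/6 + 7*I/4, so Q'(I/2) = -15/4 + 35*I/12.
P(I/2) = (-1 + I/2)*exp(I/2).

Res(f, I/2) = ((-1 + I/2)*exp(I/2))/(-15/4 + 35*I/12) = (3/13 + 3*I/65)*exp(I/2)

Final answer: (3/13 + 3*I/65)*exp(I/2)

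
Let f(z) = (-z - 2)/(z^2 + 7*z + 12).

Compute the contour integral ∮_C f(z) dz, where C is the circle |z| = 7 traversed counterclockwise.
-2*I*pi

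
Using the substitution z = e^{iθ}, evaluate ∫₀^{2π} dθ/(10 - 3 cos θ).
2*sqrt(91)*pi/91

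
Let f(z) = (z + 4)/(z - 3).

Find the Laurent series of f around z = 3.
Put w = z - (3), i.e. z = w + 3. The denominator is w, so it suffices to rewrite the numerator in powers of w.

P(z) = z + 4
P(w + 3) = 7 + w

Dividing each term by w:
  f = 7/w + 1

Substituting back w = z - 3:
  f(z) = 7/(z - 3) + 1

The series is finite because the numerator is a polynomial; the negative powers form the principal part, and the coefficient of 1/(z - 3) gives Res(f, 3) = 7.

Final answer: 7/(z - 3) + 1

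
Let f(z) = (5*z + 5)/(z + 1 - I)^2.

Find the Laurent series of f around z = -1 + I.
Put w = z - (-1 + I), i.e. z = w - 1 + I. The denominator is w^2, so it suffices to rewrite the numerator in powers of w.

P(z) = 5*z + 5
P(w - 1 + I) = 5*I + 5*w

Dividing each term by w^2:
  f = 5*I/w^2 + 5/w

Substituting back w = z + 1 - I:
  f(z) = 5*I/(z + 1 - I)^2 + 5/(z + 1 - I)

The series is finite because the numerator is a polynomial; the negative powers form the principal part, and the coefficient of 1/(z + 1 - I) gives Res(f, -1 + I) = 5.

Final answer: 5*I/(z + 1 - I)^2 + 5/(z + 1 - I)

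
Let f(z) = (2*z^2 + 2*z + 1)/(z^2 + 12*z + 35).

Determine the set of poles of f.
{-7, -5}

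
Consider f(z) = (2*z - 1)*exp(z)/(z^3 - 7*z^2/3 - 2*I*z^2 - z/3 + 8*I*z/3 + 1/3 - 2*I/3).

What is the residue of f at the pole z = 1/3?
Write f(z) = P(z)/Q(z) with P(z) = (2*z - 1)*exp(z) and Q(z) = z^3 - 7*z^2/3 - 2*I*z^2 - z/3 + 8*I*z/3 + 1/3 - 2*I/3.
The denominator factors as Q(z) = (z - 1/3)*(z - I)*(z - 2 - I), so z = 1/3 is a simple zero of Q and P is analytic there; z = 1/3 is therefore a simple pole and
  Res(f, z₀) = P(z₀)/Q'(z₀).

Q'(z) = 3*z^2 - 14*z/3 - 4*I*z - 1/3 + 8*I/3, so Q'(1/3) = -14/9 + 4*I/3.
P(1/3) = -exp(1/3)/3.

Res(f, 1/3) = (-exp(1/3)/3)/(-14/9 + 4*I/3) = (21/170 + 9*I/85)*exp(1/3)

Final answer: (21/170 + 9*I/85)*exp(1/3)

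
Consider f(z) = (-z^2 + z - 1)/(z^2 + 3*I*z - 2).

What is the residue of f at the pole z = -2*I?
Write f(z) = P(z)/Q(z) with P(z) = -z^2 + z - 1 and Q(z) = z^2 + 3*I*z - 2.
The denominator factors as Q(z) = (z + I)*(z + 2*I), so z = -2*I is a simple zero of Q and P is analytic there; z = -2*I is therefore a simple pole and
  Res(f, z₀) = P(z₀)/Q'(z₀).

Q'(z) = 2*z + 3*I, so Q'(-2*I) = -I.
P(-2*I) = 3 - 2*I.

Res(f, -2*I) = (3 - 2*I)/(-I) = 2 + 3*I

Final answer: 2 + 3*I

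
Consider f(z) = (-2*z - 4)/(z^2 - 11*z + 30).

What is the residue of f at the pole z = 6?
-16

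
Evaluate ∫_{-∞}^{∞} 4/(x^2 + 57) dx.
Let f(z) = 4/(z^2 + 57). The denominator has no real zeros and deg Q - deg P = 2 ≥ 2, so the integral of f over the upper semicircle |z| = R tends to 0 as R → ∞. Closing the contour in the upper half-plane,
  ∫_{-∞}^{∞} f(x) dx = 2πi · Σ Res(f, z_k)  over the poles with Im z_k > 0.

Zeros of the denominator: z^2 + 57 = 0 gives z = ±sqrt(57)*I.
Upper half-plane: z = sqrt(57)*I (simple).

Each pole is a simple zero of Q(z) = z^2 + 57, so Res(f, z₀) = P(z₀)/Q'(z₀) with P(z) = 4, Q'(z) = 2*z:
  Res(f, sqrt(57)*I) = (4)/(2*sqrt(57)*I) = -2*sqrt(57)*I/57

∫_{-∞}^{∞} f(x) dx = 2πi · (-2*sqrt(57)*I/57) = 4*sqrt(57)*pi/57

Final answer: 4*sqrt(57)*pi/57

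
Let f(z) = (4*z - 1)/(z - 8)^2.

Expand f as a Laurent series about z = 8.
Put w = z - (8), i.e. z = w + 8. The denominator is w^2, so it suffices to rewrite the numerator in powers of w.

P(z) = 4*z - 1
P(w + 8) = 31 + 4*w

Dividing each term by w^2:
  f = 31/w^2 + 4/w

Substituting back w = z - 8:
  f(z) = 31/(z - 8)^2 + 4/(z - 8)

The series is finite because the numerator is a polynomial; the negative powers form the principal part, and the coefficient of 1/(z - 8) gives Res(f, 8) = 4.

Final answer: 31/(z - 8)^2 + 4/(z - 8)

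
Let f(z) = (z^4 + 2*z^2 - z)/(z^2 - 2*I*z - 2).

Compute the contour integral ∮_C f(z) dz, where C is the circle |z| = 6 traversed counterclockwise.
pi*(-8 - 2*I)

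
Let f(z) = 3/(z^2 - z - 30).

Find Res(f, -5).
Write f(z) = P(z)/Q(z) with P(z) = 3 and Q(z) = z^2 - z - 30.
The denominator factors as Q(z) = (z - 6)*(z + 5), so z = -5 is a simple zero of Q and P is analytic there; z = -5 is therefore a simple pole and
  Res(f, z₀) = P(z₀)/Q'(z₀).

Q'(z) = 2*z - 1, so Q'(-5) = -11.
P(-5) = 3.

Res(f, -5) = (3)/(-11) = -3/11

Final answer: -3/11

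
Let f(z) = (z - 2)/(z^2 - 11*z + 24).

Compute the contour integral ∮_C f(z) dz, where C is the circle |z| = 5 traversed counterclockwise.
-2*I*pi/5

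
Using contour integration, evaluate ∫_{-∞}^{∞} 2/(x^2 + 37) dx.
Let f(z) = 2/(z^2 + 37). The denominator has no real zeros and deg Q - deg P = 2 ≥ 2, so the integral of f over the upper semicircle |z| = R tends to 0 as R → ∞. Closing the contour in the upper half-plane,
  ∫_{-∞}^{∞} f(x) dx = 2πi · Σ Res(f, z_k)  over the poles with Im z_k > 0.

Zeros of the denominator: z^2 + 37 = 0 gives z = ±sqrt(37)*I.
Upper half-plane: z = sqrt(37)*I (simple).

Each pole is a simple zero of Q(z) = z^2 + 37, so Res(f, z₀) = P(z₀)/Q'(z₀) with P(z) = 2, Q'(z) = 2*z:
  Res(f, sqrt(37)*I) = (2)/(2*sqrt(37)*I) = -sqrt(37)*I/37

∫_{-∞}^{∞} f(x) dx = 2πi · (-sqrt(37)*I/37) = 2*sqrt(37)*pi/37

Final answer: 2*sqrt(37)*pi/37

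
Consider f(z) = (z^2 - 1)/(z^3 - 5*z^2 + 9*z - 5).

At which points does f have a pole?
The singularities of f are the zeros of the denominator. Factoring,
  z^3 - 5*z^2 + 9*z - 5 = (z - 2 - I)*(z - 1)*(z - 2 + I)
so the candidates are z = 2 + I, z = 1, z = 2 - I.

Check the numerator P(z) = z^2 - 1 at each one:
  P(2 + I) = 2 + 4*I ≠ 0, so z = 2 + I is a (simple) pole.
  P(1) = 0, so the factor (z - 1) cancels and z = 1 is only a removable singularity, not a pole.
  P(2 - I) = 2 - 4*I ≠ 0, so z = 2 - I is a (simple) pole.

Poles of f: {2 - I, 2 + I}

Final answer: {2 - I, 2 + I}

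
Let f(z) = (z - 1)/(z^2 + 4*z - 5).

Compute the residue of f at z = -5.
Write f(z) = P(z)/Q(z) with P(z) = z - 1 and Q(z) = z^2 + 4*z - 5.
The denominator factors as Q(z) = (z - 1)*(z + 5), so z = -5 is a simple zero of Q and P is analytic there; z = -5 is therefore a simple pole and
  Res(f, z₀) = P(z₀)/Q'(z₀).

Q'(z) = 2*z + 4, so Q'(-5) = -6.
P(-5) = -6.

Res(f, -5) = (-6)/(-6) = 1

Final answer: 1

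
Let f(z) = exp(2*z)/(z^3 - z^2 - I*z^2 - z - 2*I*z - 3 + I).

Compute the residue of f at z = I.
Write f(z) = P(z)/Q(z) with P(z) = exp(2*z) and Q(z) = z^3 - z^2 - I*z^2 - z - 2*I*z - 3 + I.
The denominator factors as Q(z) = (z - I)*(z - 2 - I)*(z + 1 + I), so z = I is a simple zero of Q and P is analytic there; z = I is therefore a simple pole and
  Res(f, z₀) = P(z₀)/Q'(z₀).

Q'(z) = 3*z^2 - 2*z - 2*I*z - 1 - 2*I, so Q'(I) = -2 - 4*I.
P(I) = exp(2*I).

Res(f, I) = (exp(2*I))/(-2 - 4*I) = (-1/10 + I/5)*exp(2*I)

Final answer: (-1/10 + I/5)*exp(2*I)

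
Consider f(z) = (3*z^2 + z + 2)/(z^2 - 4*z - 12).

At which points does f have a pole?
The singularities of f are the zeros of the denominator. Factoring,
  z^2 - 4*z - 12 = (z - 6)*(z + 2)
so the candidates are z = 6, z = -2.

Check the numerator P(z) = 3*z^2 + z + 2 at each one:
  P(6) = 116 ≠ 0, so z = 6 is a (simple) pole.
  P(-2) = 12 ≠ 0, so z = -2 is a (simple) pole.

Poles of f: {-2, 6}

Final answer: {-2, 6}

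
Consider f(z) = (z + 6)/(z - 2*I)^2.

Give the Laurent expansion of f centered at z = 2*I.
Put w = z - (2*I), i.e. z = w + 2*I. The denominator is w^2, so it suffices to rewrite the numerator in powers of w.

P(z) = z + 6
P(w + 2*I) = 6 + 2*I + w

Dividing each term by w^2:
  f = (6 + 2*I)/w^2 + 1/w

Substituting back w = z - 2*I:
  f(z) = (6 + 2*I)/(z - 2*I)^2 + 1/(z - 2*I)

The series is finite because the numerator is a polynomial; the negative powers form the principal part, and the coefficient of 1/(z - 2*I) gives Res(f, 2*I) = 1.

Final answer: (6 + 2*I)/(z - 2*I)^2 + 1/(z - 2*I)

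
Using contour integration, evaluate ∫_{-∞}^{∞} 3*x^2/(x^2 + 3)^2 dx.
Let f(z) = 3*z^2/(z^2 + 3)^2. The denominator has no real zeros and deg Q - deg P = 2 ≥ 2, so the integral of f over the upper semicircle |z| = R tends to 0 as R → ∞. Closing the contour in the upper half-plane,
  ∫_{-∞}^{∞} f(x) dx = 2πi · Σ Res(f, z_k)  over the poles with Im z_k > 0.

Zeros of the denominator: z^2 + 3 = 0 gives z = ±sqrt(3)*I.
Upper half-plane: z = sqrt(3)*I (a pole of order 2).

Write f(z) = g(z)/(z - sqrt(3)*I)^2 with g(z) = 3*z^2/(z + sqrt(3)*I)^2. For a double pole, Res(f, z₀) = g'(z₀):
  g'(z) = 6*sqrt(3)*I*z/(z + sqrt(3)*I)^3
  Res(f, sqrt(3)*I) = g'(sqrt(3)*I) = -sqrt(3)*I/4

∫_{-∞}^{∞} f(x) dx = 2πi · (-sqrt(3)*I/4) = sqrt(3)*pi/2

Final answer: sqrt(3)*pi/2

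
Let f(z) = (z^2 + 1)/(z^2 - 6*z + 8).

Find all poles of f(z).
The singularities of f are the zeros of the denominator. Factoring,
  z^2 - 6*z + 8 = (z - 2)*(z - 4)
so the candidates are z = 2, z = 4.

Check the numerator P(z) = z^2 + 1 at each one:
  P(2) = 5 ≠ 0, so z = 2 is a (simple) pole.
  P(4) = 17 ≠ 0, so z = 4 is a (simple) pole.

Poles of f: {2, 4}

Final answer: {2, 4}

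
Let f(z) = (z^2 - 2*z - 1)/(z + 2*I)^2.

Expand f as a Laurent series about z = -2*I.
Put w = z - (-2*I), i.e. z = w - 2*I. The denominator is w^2, so it suffices to rewrite the numerator in powers of w.

P(z) = z^2 - 2*z - 1
P(w - 2*I) = -5 + 4*I + (-2 - 4*I)*w + w^2

Dividing each term by w^2:
  f = (-5 + 4*I)/w^2 + (-2 - 4*I)/w + 1

Substituting back w = z + 2*I:
  f(z) = (-5 + 4*I)/(z + 2*I)^2 + (-2 - 4*I)/(z + 2*I) + 1

The series is finite because the numerator is a polynomial; the negative powers form the principal part, and the coefficient of 1/(z + 2*I) gives Res(f, -2*I) = -2 - 4*I.

Final answer: (-5 + 4*I)/(z + 2*I)^2 + (-2 - 4*I)/(z + 2*I) + 1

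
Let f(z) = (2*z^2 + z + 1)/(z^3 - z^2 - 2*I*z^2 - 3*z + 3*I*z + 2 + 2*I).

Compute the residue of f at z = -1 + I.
3/10 - 9*I/10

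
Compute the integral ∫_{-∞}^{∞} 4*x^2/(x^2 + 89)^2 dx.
Let f(z) = 4*z^2/(z^2 + 89)^2. The denominator has no real zeros and deg Q - deg P = 2 ≥ 2, so the integral of f over the upper semicircle |z| = R tends to 0 as R → ∞. Closing the contour in the upper half-plane,
  ∫_{-∞}^{∞} f(x) dx = 2πi · Σ Res(f, z_k)  over the poles with Im z_k > 0.

Zeros of the denominator: z^2 + 89 = 0 gives z = ±sqrt(89)*I.
Upper half-plane: z = sqrt(89)*I (a pole of order 2).

Write f(z) = g(z)/(z - sqrt(89)*I)^2 with g(z) = 4*z^2/(z + sqrt(89)*I)^2. For a double pole, Res(f, z₀) = g'(z₀):
  g'(z) = 8*sqrt(89)*I*z/(z + sqrt(89)*I)^3
  Res(f, sqrt(89)*I) = g'(sqrt(89)*I) = -sqrt(89)*I/89

∫_{-∞}^{∞} f(x) dx = 2πi · (-sqrt(89)*I/89) = 2*sqrt(89)*pi/89

Final answer: 2*sqrt(89)*pi/89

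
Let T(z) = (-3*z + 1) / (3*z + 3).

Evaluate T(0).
Substitute z = 0:
  numerator:   -3*(0) + 1 = 1
  denominator: 3*(0) + 3 = 3
T(0) = (1)/(3) = 1/3

Final answer: 1/3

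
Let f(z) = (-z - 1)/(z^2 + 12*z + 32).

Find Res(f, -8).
Write f(z) = P(z)/Q(z) with P(z) = -z - 1 and Q(z) = z^2 + 12*z + 32.
The denominator factors as Q(z) = (z + 8)*(z + 4), so z = -8 is a simple zero of Q and P is analytic there; z = -8 is therefore a simple pole and
  Res(f, z₀) = P(z₀)/Q'(z₀).

Q'(z) = 2*z + 12, so Q'(-8) = -4.
P(-8) = 7.

Res(f, -8) = (7)/(-4) = -7/4

Final answer: -7/4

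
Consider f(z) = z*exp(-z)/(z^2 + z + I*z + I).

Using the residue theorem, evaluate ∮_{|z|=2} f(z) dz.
By the residue theorem, ∮_C f(z) dz = 2πi · (sum of the residues of f at the poles inside |z| = 2).

The denominator factors as (z + I)*(z + 1), so the singularities of f are simple poles at z = -I, z = -1.
  |-I|² = 1 < 4 = 2², so this pole is inside the contour.
  |-1|² = 1 < 4 = 2², so this pole is inside the contour.

With P(z) = z*exp(-z) and Q(z) = z^2 + z + I*z + I, each pole is simple, so Res(f, z₀) = P(z₀)/Q'(z₀) with Q'(z) = 2*z + 1 + I.
  Res(f, -I) = P(-I)/Q'(-I) = (-I*exp(I))/(1 - I) = (1/2 - I/2)*exp(I)
  Res(f, -1) = P(-1)/Q'(-1) = (-exp(1))/(-1 + I) = exp(1)*(1/2 + I/2)

Sum of residues inside C: (1/2 - I/2)*exp(I) + exp(1)*(1/2 + I/2)
∮_C f(z) dz = 2πi · ((1/2 - I/2)*exp(I) + exp(1)*(1/2 + I/2)) = pi*(1 + I)*exp(I) + exp(1)*pi*(-1 + I)

Final answer: pi*(1 + I)*exp(I) + exp(1)*pi*(-1 + I)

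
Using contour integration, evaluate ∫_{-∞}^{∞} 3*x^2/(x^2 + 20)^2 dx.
Let f(z) = 3*z^2/(z^2 + 20)^2. The denominator has no real zeros and deg Q - deg P = 2 ≥ 2, so the integral of f over the upper semicircle |z| = R tends to 0 as R → ∞. Closing the contour in the upper half-plane,
  ∫_{-∞}^{∞} f(x) dx = 2πi · Σ Res(f, z_k)  over the poles with Im z_k > 0.

Zeros of the denominator: z^2 + 20 = 0 gives z = ±2*sqrt(5)*I.
Upper half-plane: z = 2*sqrt(5)*I (a pole of order 2).

Write f(z) = g(z)/(z - 2*sqrt(5)*I)^2 with g(z) = 3*z^2/(z + 2*sqrt(5)*I)^2. For a double pole, Res(f, z₀) = g'(z₀):
  g'(z) = 12*sqrt(5)*I*z/(z + 2*sqrt(5)*I)^3
  Res(f, 2*sqrt(5)*I) = g'(2*sqrt(5)*I) = -3*sqrt(5)*I/40

∫_{-∞}^{∞} f(x) dx = 2πi · (-3*sqrt(5)*I/40) = 3*sqrt(5)*pi/20

Final answer: 3*sqrt(5)*pi/20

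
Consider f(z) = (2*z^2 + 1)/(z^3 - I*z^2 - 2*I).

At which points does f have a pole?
{-1 + I, -I, 1 + I}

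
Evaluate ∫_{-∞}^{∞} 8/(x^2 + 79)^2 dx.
Let f(z) = 8/(z^2 + 79)^2. The denominator has no real zeros and deg Q - deg P = 4 ≥ 2, so the integral of f over the upper semicircle |z| = R tends to 0 as R → ∞. Closing the contour in the upper half-plane,
  ∫_{-∞}^{∞} f(x) dx = 2πi · Σ Res(f, z_k)  over the poles with Im z_k > 0.

Zeros of the denominator: z^2 + 79 = 0 gives z = ±sqrt(79)*I.
Upper half-plane: z = sqrt(79)*I (a pole of order 2).

Write f(z) = g(z)/(z - sqrt(79)*I)^2 with g(z) = 8/(z + sqrt(79)*I)^2. For a double pole, Res(f, z₀) = g'(z₀):
  g'(z) = -16/(z + sqrt(79)*I)^3
  Res(f, sqrt(79)*I) = g'(sqrt(79)*I) = -2*sqrt(79)*I/6241

∫_{-∞}^{∞} f(x) dx = 2πi · (-2*sqrt(79)*I/6241) = 4*sqrt(79)*pi/6241

Final answer: 4*sqrt(79)*pi/6241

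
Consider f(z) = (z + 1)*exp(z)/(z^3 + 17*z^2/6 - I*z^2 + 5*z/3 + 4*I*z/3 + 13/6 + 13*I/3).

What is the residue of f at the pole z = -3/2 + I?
Write f(z) = P(z)/Q(z) with P(z) = (z + 1)*exp(z) and Q(z) = z^3 + 17*z^2/6 - I*z^2 + 5*z/3 + 4*I*z/3 + 13/6 + 13*I/3.
The denominator factors as Q(z) = (z + 3/2 - I)*(z - 2/3 + I)*(z + 2 - I), so z = -3/2 + I is a simple zero of Q and P is analytic there; z = -3/2 + I is therefore a simple pole and
  Res(f, z₀) = P(z₀)/Q'(z₀).

Q'(z) = 3*z^2 + 17*z/3 - 2*I*z + 5/3 + 4*I/3, so Q'(-3/2 + I) = -13/12 + I.
P(-3/2 + I) = (-1/2 + I)*exp(-3/2 + I).

Res(f, -3/2 + I) = ((-1/2 + I)*exp(-3/2 + I))/(-13/12 + I) = (222/313 - 84*I/313)*exp(-3/2 + I)

Final answer: (222/313 - 84*I/313)*exp(-3/2 + I)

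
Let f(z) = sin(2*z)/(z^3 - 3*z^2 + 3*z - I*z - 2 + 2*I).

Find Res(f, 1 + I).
Write f(z) = P(z)/Q(z) with P(z) = sin(2*z) and Q(z) = z^3 - 3*z^2 + 3*z - I*z - 2 + 2*I.
The denominator factors as Q(z) = (z + I)*(z - 2)*(z - 1 - I), so z = 1 + I is a simple zero of Q and P is analytic there; z = 1 + I is therefore a simple pole and
  Res(f, z₀) = P(z₀)/Q'(z₀).

Q'(z) = 3*z^2 - 6*z + 3 - I, so Q'(1 + I) = -3 - I.
P(1 + I) = sin(2 + 2*I).

Res(f, 1 + I) = (sin(2 + 2*I))/(-3 - I) = (-3/10 + I/10)*sin(2 + 2*I)

Final answer: (-3/10 + I/10)*sin(2 + 2*I)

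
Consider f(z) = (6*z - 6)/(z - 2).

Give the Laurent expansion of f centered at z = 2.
Put w = z - (2), i.e. z = w + 2. The denominator is w, so it suffices to rewrite the numerator in powers of w.

P(z) = 6*z - 6
P(w + 2) = 6 + 6*w

Dividing each term by w:
  f = 6/w + 6

Substituting back w = z - 2:
  f(z) = 6/(z - 2) + 6

The series is finite because the numerator is a polynomial; the negative powers form the principal part, and the coefficient of 1/(z - 2) gives Res(f, 2) = 6.

Final answer: 6/(z - 2) + 6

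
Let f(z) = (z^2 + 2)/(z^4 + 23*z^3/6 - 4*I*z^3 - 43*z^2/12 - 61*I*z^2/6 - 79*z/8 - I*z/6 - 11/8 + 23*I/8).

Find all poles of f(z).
The singularities of f are the zeros of the denominator. Factoring,
  z^4 + 23*z^3/6 - 4*I*z^3 - 43*z^2/12 - 61*I*z^2/6 - 79*z/8 - I*z/6 - 11/8 + 23*I/8 = (z - 1/2 - I)*(z + 1 - I)*(z + 1/3 - I/2)*(z + 3 - 3*I/2)
so the candidates are z = 1/2 + I, z = -1 + I, z = -1/3 + I/2, z = -3 + 3*I/2.

Check the numerator P(z) = z^2 + 2 at each one:
  P(1/2 + I) = 5/4 + I ≠ 0, so z = 1/2 + I is a (simple) pole.
  P(-1 + I) = 2 - 2*I ≠ 0, so z = -1 + I is a (simple) pole.
  P(-1/3 + I/2) = 67/36 - I/3 ≠ 0, so z = -1/3 + I/2 is a (simple) pole.
  P(-3 + 3*I/2) = 35/4 - 9*I ≠ 0, so z = -3 + 3*I/2 is a (simple) pole.

Poles of f: {-3 + 3*I/2, -1 + I, -1/3 + I/2, 1/2 + I}

Final answer: {-3 + 3*I/2, -1 + I, -1/3 + I/2, 1/2 + I}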